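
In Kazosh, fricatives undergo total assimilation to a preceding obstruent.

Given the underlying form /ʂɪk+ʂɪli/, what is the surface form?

/ʂ/ is the segment targeted by the rule; it sits immediately after /k/, so it assimilates completely and surfaces as [k].

[ʂɪkkɪli]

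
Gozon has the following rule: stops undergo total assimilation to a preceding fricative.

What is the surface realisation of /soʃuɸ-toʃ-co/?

[soʃuɸɸoʃʃo]

/t/ is the segment targeted by the rule; it sits immediately after /ɸ/, so it assimilates completely and surfaces as [ɸ].
The same rule applies at the second boundary: /c/ → [ʃ] next to /ʃ/.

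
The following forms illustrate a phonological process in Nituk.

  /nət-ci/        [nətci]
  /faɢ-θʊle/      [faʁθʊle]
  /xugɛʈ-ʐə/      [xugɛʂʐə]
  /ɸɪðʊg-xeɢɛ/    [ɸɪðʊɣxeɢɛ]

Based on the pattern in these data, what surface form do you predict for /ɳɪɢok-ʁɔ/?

The data show regressive manner assimilation: /ɢ/ → [ʁ] before /θ/; /ʈ/ → [ʂ] before /ʐ/; /g/ → [ɣ] before /x/. In each pair only manner changes, matching the following consonant, while place and voice stay constant.
No alternation appears in [nətci]: there the adjacent consonants already agree in manner (/t/ and /c/ are both stops), so this form is consistent with the same rule.
The rule targets /k/ (voiceless velar stop), which sits before the trigger /ʁ/ (fricative).
The voiceless velar fricative is [x], so /k/ → [x].

[ɳɪɢoxʁɔ]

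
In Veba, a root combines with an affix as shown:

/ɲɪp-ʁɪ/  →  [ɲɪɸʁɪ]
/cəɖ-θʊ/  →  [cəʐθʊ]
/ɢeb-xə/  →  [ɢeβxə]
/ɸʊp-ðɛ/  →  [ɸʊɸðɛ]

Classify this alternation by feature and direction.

regressive manner assimilation

Comparing underlying and surface forms, /p/ → [ɸ] is the alternation; the neighbouring /ʁ/ is constant.
/p/ is a stop while /ʁ/ is a fricative; the output [ɸ] is a fricative, matching the trigger — so the feature that spreads is manner.
Place and voice are unchanged, so the assimilation is partial, not total.
The same holds elsewhere in the data: /ɖ/ → [ʐ] before /θ/ (stop → fricative, matching a fricative); /b/ → [β] before /x/ (stop → fricative, matching a fricative); /p/ → [ɸ] before /ð/ (stop → fricative, matching a fricative) — only manner changes, and always toward the following segment.
Since the segment that changes precedes the conditioning segment, the assimilation is regressive.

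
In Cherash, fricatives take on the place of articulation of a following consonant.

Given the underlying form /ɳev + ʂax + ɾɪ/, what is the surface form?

/v/ is a voiced labiodental fricative. The following trigger /ʂ/ is retroflex, so /v/ must become retroflex as well.
Changing only its place to retroflex gives [ʐ] — the voiced retroflex fricative.
At the second juncture, /x/ likewise becomes [s] adjacent to /ɾ/.

[ɳeʐʂasɾɪ]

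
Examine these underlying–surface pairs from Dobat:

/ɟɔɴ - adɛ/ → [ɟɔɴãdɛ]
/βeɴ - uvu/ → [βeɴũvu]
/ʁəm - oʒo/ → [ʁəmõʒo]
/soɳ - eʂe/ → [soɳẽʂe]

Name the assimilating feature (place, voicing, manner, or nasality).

The vowel /a/ surfaces as nasalised [ã] next to the preceding nasal /ɴ/ — it has acquired the [+nasal] feature of its neighbour.
Likewise in the remaining data: /u/ → [ũ] after /ɴ/; /o/ → [õ] after /m/; /e/ → [ẽ] after /ɳ/ — each time a vowel is nasalised next to a preceding nasal.

nasality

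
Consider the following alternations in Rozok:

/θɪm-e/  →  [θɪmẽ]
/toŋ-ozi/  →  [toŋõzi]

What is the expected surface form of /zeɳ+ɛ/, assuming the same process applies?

[zeɳɛ̃]

The data show progressive nasality assimilation (vowel nasalisation): /e/ → [ẽ] after /m/; /o/ → [õ] after /ŋ/ — a vowel is nasalised by an immediately preceding nasal consonant.
The vowel /ɛ/ is adjacent to the preceding nasal /ɳ/, so it acquires [+nasal] and surfaces as [ɛ̃].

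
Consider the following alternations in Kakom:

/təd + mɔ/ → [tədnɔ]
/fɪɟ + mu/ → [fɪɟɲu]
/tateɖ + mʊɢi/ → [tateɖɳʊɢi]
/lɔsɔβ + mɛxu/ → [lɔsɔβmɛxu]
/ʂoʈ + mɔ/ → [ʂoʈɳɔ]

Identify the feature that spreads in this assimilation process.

place

The segment that alternates is /m/, which surfaces as [n] when adjacent to /d/.
/m/ is bilabial while /d/ is alveolar; the output [n] is alveolar, matching the trigger — so the feature that spreads is place.
Checking the remaining alternations: /m/ → [ɲ] after /ɟ/ (bilabial → palatal, matching palatal); /m/ → [ɳ] after /ɖ/ (bilabial → retroflex, matching retroflex); /m/ → [ɳ] after /ʈ/ (bilabial → retroflex, matching retroflex) — only place changes, and always toward the preceding segment.
Nothing changes in [lɔsɔβmɛxu]: there the adjacent consonants already agree in place (/m/ and /β/ are both bilabial), so this form is consistent with the same rule.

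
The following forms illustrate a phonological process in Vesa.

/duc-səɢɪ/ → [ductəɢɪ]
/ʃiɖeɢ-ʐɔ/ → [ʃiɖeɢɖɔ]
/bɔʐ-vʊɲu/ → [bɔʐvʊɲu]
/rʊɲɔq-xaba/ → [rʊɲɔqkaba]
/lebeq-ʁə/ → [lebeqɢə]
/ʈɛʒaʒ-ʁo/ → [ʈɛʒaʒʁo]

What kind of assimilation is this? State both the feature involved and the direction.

Underlying /s/ is realised as [t] next to /c/; /c/ itself does not change.
The change fricative → stop matches the manner of the preceding /c/, identifying this as manner assimilation.
Place and voice are unchanged, so the assimilation is partial, not total.
Checking the remaining alternations: /ʐ/ → [ɖ] after /ɢ/ (fricative → stop, matching a stop); /x/ → [k] after /q/ (fricative → stop, matching a stop); /ʁ/ → [ɢ] after /q/ (fricative → stop, matching a stop) — only manner changes, and always toward the preceding segment.
Nothing changes in [bɔʐvʊɲu], [ʈɛʒaʒʁo]: there the adjacent consonants already agree in manner (/v/ and /ʐ/ are both fricatives; /ʁ/ and /ʒ/ are both fricatives), so these forms are consistent with the same rule.
The trigger is the preceding segment, so the direction is progressive (perseverative).

progressive manner assimilation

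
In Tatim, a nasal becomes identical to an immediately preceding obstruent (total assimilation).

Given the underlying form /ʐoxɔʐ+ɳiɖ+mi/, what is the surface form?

[ʐoxɔʐʐiɖɖi]

/ɳ/ is the segment targeted by the rule; it sits immediately after /ʐ/, so it assimilates completely and surfaces as [ʐ].
The same rule applies at the second boundary: /m/ → [ɖ] next to /ɖ/.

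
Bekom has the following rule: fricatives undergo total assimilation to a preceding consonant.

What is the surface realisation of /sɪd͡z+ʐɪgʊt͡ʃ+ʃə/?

[sɪd͡zd͡zɪgʊt͡ʃt͡ʃə]

/ʐ/ is the segment targeted by the rule; it sits immediately after /d͡z/, so it assimilates completely and surfaces as [d͡z].
The same rule applies at the second boundary: /ʃ/ → [t͡ʃ] next to /t͡ʃ/.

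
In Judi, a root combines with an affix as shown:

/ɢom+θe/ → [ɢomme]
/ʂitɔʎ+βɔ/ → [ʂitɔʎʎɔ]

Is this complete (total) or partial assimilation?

total assimilation

Underlying /θ/ is realised as [m] next to /m/; /m/ itself does not change.
The output [m] is identical to the trigger /m/ — every feature (place, manner, voicing) has been copied — so this is total assimilation.
The other form behaves the same way: /β/ → [ʎ] after /ʎ/ — in each case the output is a copy of the preceding consonant.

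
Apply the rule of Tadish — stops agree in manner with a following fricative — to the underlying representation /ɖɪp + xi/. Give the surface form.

[ɖɪɸxi]

The rule targets /p/ (voiceless bilabial stop), which sits before the trigger /x/ (fricative).
Changing only its manner to fricative gives [ɸ] — the voiceless bilabial fricative.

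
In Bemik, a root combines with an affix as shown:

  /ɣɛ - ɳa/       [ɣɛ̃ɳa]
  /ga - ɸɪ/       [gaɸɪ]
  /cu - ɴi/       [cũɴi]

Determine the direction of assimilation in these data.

regressive

The vowel /ɛ/ surfaces as nasalised [ɛ̃] next to the following nasal /ɳ/ — it has acquired the [+nasal] feature of its neighbour.
Likewise in the remaining data: /u/ → [ũ] before /ɴ/ — each time a vowel is nasalised next to a following nasal.
No change occurs in [gaɸɪ] because the vowel at the boundary is adjacent to an oral consonant, not a nasal (/a/ next to /ɸ/).
Because the conditioning nasal is to the right of the vowel that changes, the process is regressive (anticipatory).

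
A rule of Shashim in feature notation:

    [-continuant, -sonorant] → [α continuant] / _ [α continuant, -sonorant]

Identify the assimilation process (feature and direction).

regressive manner assimilation

The shared variable α links the value of [continuant] on the target to that of the neighbouring obstruent. [continuant] distinguishes stops from fricatives — a manner-of-articulation feature — so this is manner assimilation.
The conditioning segment sits to the right of the focus bar, meaning the trigger follows the segment that changes — regressive assimilation.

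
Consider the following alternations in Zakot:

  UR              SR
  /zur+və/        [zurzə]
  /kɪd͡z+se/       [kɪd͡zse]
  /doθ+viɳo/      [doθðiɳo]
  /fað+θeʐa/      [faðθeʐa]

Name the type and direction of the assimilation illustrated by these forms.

progressive place assimilation

The segment that alternates is /v/, which surfaces as [z] when adjacent to /r/.
The change labiodental → alveolar matches the place of the preceding /r/, identifying this as place assimilation.
Manner and voice are unchanged, so the assimilation is partial, not total.
Checking the remaining alternation: /v/ → [ð] after /θ/ (labiodental → dental, matching dental) — only place changes, and always toward the preceding segment.
No alternation appears in [kɪd͡zse], [faðθeʐa]: there the adjacent consonants already agree in place (/s/ and /d͡z/ are both alveolar; /θ/ and /ð/ are both dental), so these forms are consistent with the same rule.
The trigger is the preceding segment, so the direction is progressive (perseverative).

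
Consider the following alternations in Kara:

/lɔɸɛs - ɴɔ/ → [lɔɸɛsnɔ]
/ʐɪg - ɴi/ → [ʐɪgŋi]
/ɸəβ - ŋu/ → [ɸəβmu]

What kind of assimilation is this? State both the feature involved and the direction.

Underlying /ɴ/ is realised as [n] next to /s/; /s/ itself does not change.
The change uvular → alveolar matches the place of the preceding /s/, identifying this as place assimilation.
Manner and voice are unchanged, so the assimilation is partial, not total.
Checking the remaining alternations: /ɴ/ → [ŋ] after /g/ (uvular → velar, matching velar); /ŋ/ → [m] after /β/ (velar → bilabial, matching bilabial) — only place changes, and always toward the preceding segment.
The trigger is the preceding segment, so the direction is progressive (perseverative).

progressive place assimilation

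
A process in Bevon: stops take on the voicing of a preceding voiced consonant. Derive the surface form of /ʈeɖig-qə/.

[ʈeɖigɢə]

/q/ is a voiceless uvular stop. The preceding trigger /g/ is voiced, so /q/ must become voiced as well.
A voiced uvular stop is [ɢ], so the surface segment is [ɢ].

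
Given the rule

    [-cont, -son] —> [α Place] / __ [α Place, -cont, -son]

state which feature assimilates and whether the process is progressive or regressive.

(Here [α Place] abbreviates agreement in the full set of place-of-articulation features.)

The shared variable α links the value of the place features (abbreviated [Place]) on the target to the same value on the neighbouring segment, so place is the feature that assimilates.
The conditioning segment sits to the right of the focus bar, meaning the trigger follows the segment that changes — regressive assimilation.

regressive place assimilation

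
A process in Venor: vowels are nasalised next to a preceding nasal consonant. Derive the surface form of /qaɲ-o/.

[qaɲõ]

The vowel /o/ is adjacent to the preceding nasal /ɲ/, so it acquires [+nasal] and surfaces as [õ].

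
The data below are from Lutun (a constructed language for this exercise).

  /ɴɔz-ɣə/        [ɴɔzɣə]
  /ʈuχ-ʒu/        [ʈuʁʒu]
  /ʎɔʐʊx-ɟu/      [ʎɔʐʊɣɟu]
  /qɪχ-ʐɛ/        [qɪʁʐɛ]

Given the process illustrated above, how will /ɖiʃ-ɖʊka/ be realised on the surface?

[ɖiʒɖʊka]

The data show regressive voicing assimilation: /χ/ → [ʁ] before /ʒ/; /x/ → [ɣ] before /ɟ/; /χ/ → [ʁ] before /ʐ/. In each pair only voicing changes, matching the following consonant, while place and manner stay constant.
No alternation appears in [ɴɔzɣə]: there the adjacent consonants already agree in voicing (/z/ and /ɣ/ are both voiced), so this form is consistent with the same rule.
/ʃ/ is a voiceless postalveolar fricative. The following trigger /ɖ/ is voiced, so /ʃ/ must become voiced as well.
Changing only its voicing to voiced gives [ʒ] — the voiced postalveolar fricative.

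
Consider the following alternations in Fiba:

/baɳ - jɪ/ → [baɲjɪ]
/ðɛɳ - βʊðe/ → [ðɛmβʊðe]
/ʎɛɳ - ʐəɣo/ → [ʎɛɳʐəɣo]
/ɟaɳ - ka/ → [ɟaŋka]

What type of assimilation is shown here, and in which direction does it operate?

The segment that alternates is /ɳ/, which surfaces as [ɲ] when adjacent to /j/.
The change retroflex → palatal matches the place of the following /j/, identifying this as place assimilation.
Manner and voice are unchanged, so the assimilation is partial, not total.
Checking the remaining alternations: /ɳ/ → [m] before /β/ (retroflex → bilabial, matching bilabial); /ɳ/ → [ŋ] before /k/ (retroflex → velar, matching velar) — only place changes, and always toward the following segment.
Nothing changes in [ʎɛɳʐəɣo]: there the adjacent consonants already agree in place (/ɳ/ and /ʐ/ are both retroflex), so this form is consistent with the same rule.
Since the segment that changes precedes the conditioning segment, the assimilation is regressive.

regressive place assimilation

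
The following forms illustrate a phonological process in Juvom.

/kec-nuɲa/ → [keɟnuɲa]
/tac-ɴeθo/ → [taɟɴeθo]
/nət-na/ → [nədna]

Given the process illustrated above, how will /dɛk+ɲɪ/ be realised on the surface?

[dɛgɲɪ]

The data show regressive voicing assimilation: /c/ → [ɟ] before /n/; /c/ → [ɟ] before /ɴ/; /t/ → [d] before /n/. In each pair only voicing changes, matching the following consonant, while place and manner stay constant.
/k/ is a voiceless velar stop. The following trigger /ɲ/ is voiced, so /k/ must become voiced as well.
Changing only its voicing to voiced gives [g] — the voiced velar stop.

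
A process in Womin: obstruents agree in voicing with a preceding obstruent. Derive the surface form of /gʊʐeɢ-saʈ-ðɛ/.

[gʊʐeɢzaʈθɛ]

The rule targets /s/ (voiceless alveolar fricative), which sits after the trigger /ɢ/ (voiced).
A voiced alveolar fricative is [z], so the surface segment is [z].
At the second juncture, /ð/ likewise becomes [θ] adjacent to /ʈ/.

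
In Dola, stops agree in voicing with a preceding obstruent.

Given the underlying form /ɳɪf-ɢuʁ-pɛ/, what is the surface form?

[ɳɪfquʁbɛ]

/ɢ/ is a voiced uvular stop. The preceding trigger /f/ is voiceless, so /ɢ/ must become voiceless as well.
The voiceless uvular stop is [q], so /ɢ/ → [q].
The same rule applies at the second boundary: /p/ → [b] next to /ʁ/.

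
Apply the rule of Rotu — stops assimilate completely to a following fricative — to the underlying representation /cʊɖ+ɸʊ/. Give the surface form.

[cʊɸɸʊ]

/ɖ/ is the segment targeted by the rule; it sits immediately before /ɸ/, so it assimilates completely and surfaces as [ɸ].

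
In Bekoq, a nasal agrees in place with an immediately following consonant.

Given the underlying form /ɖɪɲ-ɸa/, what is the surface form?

/ɲ/ is a voiced palatal nasal. The following trigger /ɸ/ is bilabial, so /ɲ/ must become bilabial as well.
The voiced bilabial nasal is [m], so /ɲ/ → [m].

[ɖɪmɸa]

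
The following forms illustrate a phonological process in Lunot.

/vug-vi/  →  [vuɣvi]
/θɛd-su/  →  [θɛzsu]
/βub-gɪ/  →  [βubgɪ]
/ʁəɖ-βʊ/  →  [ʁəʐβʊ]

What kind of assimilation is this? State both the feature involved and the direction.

Comparing underlying and surface forms, /g/ → [ɣ] is the alternation; the neighbouring /v/ is constant.
/g/ is a stop while /v/ is a fricative; the output [ɣ] is a fricative, matching the trigger — so the feature that spreads is manner.
Place and voice are unchanged, so the assimilation is partial, not total.
The other alternating forms pattern the same way: /d/ → [z] before /s/ (stop → fricative, matching a fricative); /ɖ/ → [ʐ] before /β/ (stop → fricative, matching a fricative) — only manner changes, and always toward the following segment.
Nothing changes in [βubgɪ]: there the adjacent consonants already agree in manner (/b/ and /g/ are both stops), so this form is consistent with the same rule.
The trigger is the following segment, so the direction is regressive (anticipatory).

regressive manner assimilation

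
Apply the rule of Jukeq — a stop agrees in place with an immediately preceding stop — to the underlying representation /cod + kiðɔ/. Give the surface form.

[codtiðɔ]

The rule targets /k/ (voiceless velar stop), which sits after the trigger /d/ (alveolar).
Changing only its place to alveolar gives [t] — the voiceless alveolar stop.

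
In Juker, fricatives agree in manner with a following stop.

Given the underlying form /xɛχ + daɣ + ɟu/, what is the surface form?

/χ/ is a voiceless uvular fricative. The following trigger /d/ is a stop, so /χ/ must become a stop as well.
Changing only its manner to stop gives [q] — the voiceless uvular stop.
At the second juncture, /ɣ/ likewise becomes [g] adjacent to /ɟ/.

[xɛqdagɟu]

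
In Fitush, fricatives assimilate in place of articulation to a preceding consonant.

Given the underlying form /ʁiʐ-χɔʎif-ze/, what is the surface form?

[ʁiʐʂɔʎifve]

/χ/ is a voiceless uvular fricative. The preceding trigger /ʐ/ is retroflex, so /χ/ must become retroflex as well.
A voiceless retroflex fricative is [ʂ], so the surface segment is [ʂ].
At the second juncture, /z/ likewise becomes [v] adjacent to /f/.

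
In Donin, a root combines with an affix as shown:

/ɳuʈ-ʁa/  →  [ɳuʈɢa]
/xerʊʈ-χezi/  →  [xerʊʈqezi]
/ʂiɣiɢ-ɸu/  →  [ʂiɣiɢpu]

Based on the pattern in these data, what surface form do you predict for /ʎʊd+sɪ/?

[ʎʊdtɪ]

The data show progressive manner assimilation: /ʁ/ → [ɢ] after /ʈ/; /χ/ → [q] after /ʈ/; /ɸ/ → [p] after /ɢ/. In each pair only manner changes, matching the preceding consonant, while place and voice stay constant.
/s/ is a voiceless alveolar fricative. The preceding trigger /d/ is a stop, so /s/ must become a stop as well.
The voiceless alveolar stop is [t], so /s/ → [t].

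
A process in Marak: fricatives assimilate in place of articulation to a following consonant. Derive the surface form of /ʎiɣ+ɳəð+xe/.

[ʎiʐɳəɣxe]

/ɣ/ is a voiced velar fricative. The following trigger /ɳ/ is retroflex, so /ɣ/ must become retroflex as well.
The voiced retroflex fricative is [ʐ], so /ɣ/ → [ʐ].
At the second juncture, /ð/ likewise becomes [ɣ] adjacent to /x/.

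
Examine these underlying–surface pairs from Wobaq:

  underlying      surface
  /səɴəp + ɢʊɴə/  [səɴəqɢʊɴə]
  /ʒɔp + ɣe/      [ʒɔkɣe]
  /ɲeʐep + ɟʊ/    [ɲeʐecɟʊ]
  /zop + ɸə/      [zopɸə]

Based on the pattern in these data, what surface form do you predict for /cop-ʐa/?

[coʈʐa]

The data show regressive place assimilation: /p/ → [q] before /ɢ/; /p/ → [k] before /ɣ/; /p/ → [c] before /ɟ/. In each pair only place changes, matching the following consonant, while manner and voice stay constant.
Nothing changes in [zopɸə]: there the adjacent consonants already agree in place (/p/ and /ɸ/ are both bilabial), so this form is consistent with the same rule.
The rule targets /p/ (voiceless bilabial stop), which sits before the trigger /ʐ/ (retroflex).
The voiceless retroflex stop is [ʈ], so /p/ → [ʈ].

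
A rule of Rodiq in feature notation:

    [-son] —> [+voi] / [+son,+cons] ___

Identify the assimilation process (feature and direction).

progressive voicing assimilation

The target ([-son], obstruents) acquires [+voi] next to a sonorant consonant ([+son,+cons]) — it takes on the voicing of its neighbour, so the feature that spreads is voicing.
The conditioning segment sits to the left of the focus bar, meaning the trigger precedes the segment that changes — progressive assimilation.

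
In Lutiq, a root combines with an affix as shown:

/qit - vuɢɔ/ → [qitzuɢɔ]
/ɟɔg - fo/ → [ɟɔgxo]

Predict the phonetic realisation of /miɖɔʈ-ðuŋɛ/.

The data show progressive place assimilation: /v/ → [z] after /t/; /f/ → [x] after /g/. In each pair only place changes, matching the preceding consonant, while manner and voice stay constant.
/ð/ is a voiced dental fricative. The preceding trigger /ʈ/ is retroflex, so /ð/ must become retroflex as well.
A voiced retroflex fricative is [ʐ], so the surface segment is [ʐ].

[miɖɔʈʐuŋɛ]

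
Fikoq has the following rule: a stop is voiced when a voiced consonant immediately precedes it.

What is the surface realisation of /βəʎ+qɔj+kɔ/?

[βəʎɢɔjgɔ]

The rule targets /q/ (voiceless uvular stop), which sits after the trigger /ʎ/ (voiced).
The voiced uvular stop is [ɢ], so /q/ → [ɢ].
The same rule applies at the second boundary: /k/ → [g] next to /j/.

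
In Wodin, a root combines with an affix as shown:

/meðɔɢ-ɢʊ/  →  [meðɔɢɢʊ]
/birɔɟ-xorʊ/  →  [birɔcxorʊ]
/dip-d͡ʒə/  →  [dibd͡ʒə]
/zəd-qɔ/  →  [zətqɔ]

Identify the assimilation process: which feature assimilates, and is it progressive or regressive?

The segment that alternates is /ɟ/, which surfaces as [c] when adjacent to /x/.
/ɟ/ is voiced while /x/ is voiceless; the output [c] is voiceless, matching the trigger — so the feature that spreads is voicing.
Place and manner are unchanged, so the assimilation is partial, not total.
The same holds elsewhere in the data: /p/ → [b] before /d͡ʒ/ (voiceless → voiced, matching voiced); /d/ → [t] before /q/ (voiced → voiceless, matching voiceless) — only voicing changes, and always toward the following segment.
No alternation appears in [meðɔɢɢʊ]: there the adjacent consonants already agree in voicing (/ɢ/ and /ɢ/ are both voiced), so this form is consistent with the same rule.
The trigger is the following segment, so the direction is regressive (anticipatory).

regressive voicing assimilation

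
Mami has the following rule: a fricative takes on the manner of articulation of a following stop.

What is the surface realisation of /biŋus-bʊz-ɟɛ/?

[biŋutbʊdɟɛ]

/s/ is a voiceless alveolar fricative. The following trigger /b/ is a stop, so /s/ must become a stop as well.
Changing only its manner to stop gives [t] — the voiceless alveolar stop.
The same rule applies at the second boundary: /z/ → [d] next to /ɟ/.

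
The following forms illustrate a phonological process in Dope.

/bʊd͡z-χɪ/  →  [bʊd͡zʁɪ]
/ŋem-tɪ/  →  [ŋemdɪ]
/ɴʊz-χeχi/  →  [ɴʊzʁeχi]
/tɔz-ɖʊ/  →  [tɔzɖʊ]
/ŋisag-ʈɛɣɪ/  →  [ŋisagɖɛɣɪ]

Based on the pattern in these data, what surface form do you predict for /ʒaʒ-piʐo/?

[ʒaʒbiʐo]

The data show progressive voicing assimilation: /χ/ → [ʁ] after /d͡z/; /t/ → [d] after /m/; /χ/ → [ʁ] after /z/; /ʈ/ → [ɖ] after /g/. In each pair only voicing changes, matching the preceding consonant, while place and manner stay constant.
No alternation appears in [tɔzɖʊ]: there the adjacent consonants already agree in voicing (/ɖ/ and /z/ are both voiced), so this form is consistent with the same rule.
/p/ is a voiceless bilabial stop. The preceding trigger /ʒ/ is voiced, so /p/ must become voiced as well.
Changing only its voicing to voiced gives [b] — the voiced bilabial stop.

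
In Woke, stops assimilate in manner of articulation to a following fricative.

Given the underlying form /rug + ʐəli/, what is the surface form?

/g/ is a voiced velar stop. The following trigger /ʐ/ is a fricative, so /g/ must become a fricative as well.
A voiced velar fricative is [ɣ], so the surface segment is [ɣ].

[ruɣʐəli]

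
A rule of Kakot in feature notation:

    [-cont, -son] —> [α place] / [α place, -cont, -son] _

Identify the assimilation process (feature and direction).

The rule copies the place features (abbreviated [place]) from the environment onto the target, so the assimilating feature is place.
Since the environment is written before the underscore, the trigger precedes the target; the direction is progressive.

progressive place assimilation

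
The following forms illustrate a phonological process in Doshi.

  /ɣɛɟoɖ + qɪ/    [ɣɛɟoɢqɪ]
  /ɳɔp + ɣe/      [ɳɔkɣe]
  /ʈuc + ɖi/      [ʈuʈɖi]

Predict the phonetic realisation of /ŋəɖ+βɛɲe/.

[ŋəbβɛɲe]

The data show regressive place assimilation: /ɖ/ → [ɢ] before /q/; /p/ → [k] before /ɣ/; /c/ → [ʈ] before /ɖ/. In each pair only place changes, matching the following consonant, while manner and voice stay constant.
The rule targets /ɖ/ (voiced retroflex stop), which sits before the trigger /β/ (bilabial).
Changing only its place to bilabial gives [b] — the voiced bilabial stop.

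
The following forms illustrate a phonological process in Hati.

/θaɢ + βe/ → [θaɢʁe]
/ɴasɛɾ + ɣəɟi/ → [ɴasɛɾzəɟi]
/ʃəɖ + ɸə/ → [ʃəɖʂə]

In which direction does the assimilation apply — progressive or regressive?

The segment that alternates is /β/, which surfaces as [ʁ] when adjacent to /ɢ/.
The change bilabial → uvular matches the place of the preceding /ɢ/, identifying this as place assimilation.
The other alternating forms pattern the same way: /ɣ/ → [z] after /ɾ/ (velar → alveolar, matching alveolar); /ɸ/ → [ʂ] after /ɖ/ (bilabial → retroflex, matching retroflex) — only place changes, and always toward the preceding segment.
The trigger is the preceding segment, so the direction is progressive (perseverative).

progressive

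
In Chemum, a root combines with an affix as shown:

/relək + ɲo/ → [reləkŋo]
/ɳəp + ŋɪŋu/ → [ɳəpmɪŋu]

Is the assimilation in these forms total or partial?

Comparing underlying and surface forms, /ɲ/ → [ŋ] is the alternation; the neighbouring /k/ is constant.
/ɲ/ is palatal while /k/ is velar; the output [ŋ] is velar, matching the trigger — so the feature that spreads is place.
Manner and voice are unchanged, so the assimilation is partial, not total.
The other alternating form patterns the same way: /ŋ/ → [m] after /p/ (velar → bilabial, matching bilabial) — only place changes, and always toward the preceding segment.

partial assimilation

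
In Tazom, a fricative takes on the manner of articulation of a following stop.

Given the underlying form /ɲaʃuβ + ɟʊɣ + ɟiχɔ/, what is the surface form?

The rule targets /β/ (voiced bilabial fricative), which sits before the trigger /ɟ/ (stop).
The voiced bilabial stop is [b], so /β/ → [b].
At the second juncture, /ɣ/ likewise becomes [g] adjacent to /ɟ/.

[ɲaʃubɟʊgɟiχɔ]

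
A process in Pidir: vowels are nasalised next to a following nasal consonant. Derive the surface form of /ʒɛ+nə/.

[ʒɛ̃nə]

/ɛ/ sits next to the nasal /n/ and is therefore nasalised to [ɛ̃].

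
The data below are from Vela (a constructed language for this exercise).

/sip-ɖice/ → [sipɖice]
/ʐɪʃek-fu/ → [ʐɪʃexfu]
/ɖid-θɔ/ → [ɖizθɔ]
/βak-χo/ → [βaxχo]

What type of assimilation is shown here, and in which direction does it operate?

Underlying /k/ is realised as [x] next to /f/; /f/ itself does not change.
The change stop → fricative matches the manner of the following /f/, identifying this as manner assimilation.
Place and voice are unchanged, so the assimilation is partial, not total.
The other alternating forms pattern the same way: /d/ → [z] before /θ/ (stop → fricative, matching a fricative); /k/ → [x] before /χ/ (stop → fricative, matching a fricative) — only manner changes, and always toward the following segment.
No alternation appears in [sipɖice]: there the adjacent consonants already agree in manner (/p/ and /ɖ/ are both stops), so this form is consistent with the same rule.
The trigger is the following segment, so the direction is regressive (anticipatory).

regressive manner assimilation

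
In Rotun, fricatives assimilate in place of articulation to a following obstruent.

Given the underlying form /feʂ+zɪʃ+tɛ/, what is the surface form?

[feszɪstɛ]

The rule targets /ʂ/ (voiceless retroflex fricative), which sits before the trigger /z/ (alveolar).
Changing only its place to alveolar gives [s] — the voiceless alveolar fricative.
At the second juncture, /ʃ/ likewise becomes [s] adjacent to /t/.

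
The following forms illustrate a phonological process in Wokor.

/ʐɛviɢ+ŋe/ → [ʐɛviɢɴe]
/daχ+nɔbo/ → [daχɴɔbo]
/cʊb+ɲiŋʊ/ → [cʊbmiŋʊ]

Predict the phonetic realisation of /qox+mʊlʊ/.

The data show progressive place assimilation: /ŋ/ → [ɴ] after /ɢ/; /n/ → [ɴ] after /χ/; /ɲ/ → [m] after /b/. In each pair only place changes, matching the preceding consonant, while manner and voice stay constant.
The rule targets /m/ (voiced bilabial nasal), which sits after the trigger /x/ (velar).
The voiced velar nasal is [ŋ], so /m/ → [ŋ].

[qoxŋʊlʊ]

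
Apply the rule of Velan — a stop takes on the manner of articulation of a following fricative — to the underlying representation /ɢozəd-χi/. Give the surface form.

The rule targets /d/ (voiced alveolar stop), which sits before the trigger /χ/ (fricative).
A voiced alveolar fricative is [z], so the surface segment is [z].

[ɢozəzχi]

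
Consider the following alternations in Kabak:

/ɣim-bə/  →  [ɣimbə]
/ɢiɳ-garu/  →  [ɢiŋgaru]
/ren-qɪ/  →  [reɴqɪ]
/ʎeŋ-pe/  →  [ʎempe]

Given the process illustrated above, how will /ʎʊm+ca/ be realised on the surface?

[ʎʊɲca]

The data show regressive place assimilation: /ɳ/ → [ŋ] before /g/; /n/ → [ɴ] before /q/; /ŋ/ → [m] before /p/. In each pair only place changes, matching the following consonant, while manner and voice stay constant.
No alternation appears in [ɣimbə]: there the adjacent consonants already agree in place (/m/ and /b/ are both bilabial), so this form is consistent with the same rule.
The rule targets /m/ (voiced bilabial nasal), which sits before the trigger /c/ (palatal).
Changing only its place to palatal gives [ɲ] — the voiced palatal nasal.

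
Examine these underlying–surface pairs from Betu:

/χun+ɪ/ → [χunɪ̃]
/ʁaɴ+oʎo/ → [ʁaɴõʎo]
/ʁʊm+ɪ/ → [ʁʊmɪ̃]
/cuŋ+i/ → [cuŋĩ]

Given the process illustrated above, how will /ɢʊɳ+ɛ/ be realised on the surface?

The data show progressive nasality assimilation (vowel nasalisation): /ɪ/ → [ɪ̃] after /n/; /o/ → [õ] after /ɴ/; /ɪ/ → [ɪ̃] after /m/; /i/ → [ĩ] after /ŋ/ — a vowel is nasalised by an immediately preceding nasal consonant.
The vowel /ɛ/ is adjacent to the preceding nasal /ɳ/, so it acquires [+nasal] and surfaces as [ɛ̃].

[ɢʊɳɛ̃]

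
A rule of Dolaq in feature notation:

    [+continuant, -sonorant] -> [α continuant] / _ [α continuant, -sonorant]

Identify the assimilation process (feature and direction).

regressive manner assimilation

The rule copies [continuant] (continuancy) from the environment onto the target fricatives; since [±continuant] encodes the stop/fricative manner contrast, the assimilating dimension is manner.
Since the environment is written after the underscore, the trigger follows the target; the direction is regressive.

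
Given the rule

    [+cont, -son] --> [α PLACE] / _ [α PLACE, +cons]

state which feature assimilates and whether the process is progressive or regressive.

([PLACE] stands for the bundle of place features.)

regressive place assimilation

The rule copies the place features (abbreviated [PLACE]) from the environment onto the target, so the assimilating feature is place.
Since the environment is written after the underscore, the trigger follows the target; the direction is regressive.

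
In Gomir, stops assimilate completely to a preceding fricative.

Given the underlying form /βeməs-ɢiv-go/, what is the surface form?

[βeməssivvo]

/ɢ/ is the segment targeted by the rule; it sits immediately after /s/, so it assimilates completely and surfaces as [s].
The same rule applies at the second boundary: /g/ → [v] next to /v/.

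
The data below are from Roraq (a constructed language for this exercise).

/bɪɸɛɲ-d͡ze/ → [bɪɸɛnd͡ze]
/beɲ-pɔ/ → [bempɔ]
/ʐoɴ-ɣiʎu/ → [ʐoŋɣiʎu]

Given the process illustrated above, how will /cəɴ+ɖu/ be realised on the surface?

The data show regressive place assimilation: /ɲ/ → [n] before /d͡z/; /ɲ/ → [m] before /p/; /ɴ/ → [ŋ] before /ɣ/. In each pair only place changes, matching the following consonant, while manner and voice stay constant.
The rule targets /ɴ/ (voiced uvular nasal), which sits before the trigger /ɖ/ (retroflex).
The voiced retroflex nasal is [ɳ], so /ɴ/ → [ɳ].

[cəɳɖu]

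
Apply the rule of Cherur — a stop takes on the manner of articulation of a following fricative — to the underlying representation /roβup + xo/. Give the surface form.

[roβuɸxo]

The rule targets /p/ (voiceless bilabial stop), which sits before the trigger /x/ (fricative).
The voiceless bilabial fricative is [ɸ], so /p/ → [ɸ].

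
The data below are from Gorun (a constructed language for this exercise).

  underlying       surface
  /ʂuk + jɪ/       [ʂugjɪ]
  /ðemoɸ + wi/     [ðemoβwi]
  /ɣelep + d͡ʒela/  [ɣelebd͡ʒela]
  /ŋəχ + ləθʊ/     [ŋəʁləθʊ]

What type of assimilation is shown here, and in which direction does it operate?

The segment that alternates is /k/, which surfaces as [g] when adjacent to /j/.
The change voiceless → voiced matches the voicing of the following /j/, identifying this as voicing assimilation.
Place and manner are unchanged, so the assimilation is partial, not total.
The other alternating forms pattern the same way: /ɸ/ → [β] before /w/ (voiceless → voiced, matching voiced); /p/ → [b] before /d͡ʒ/ (voiceless → voiced, matching voiced); /χ/ → [ʁ] before /l/ (voiceless → voiced, matching voiced) — only voicing changes, and always toward the following segment.
The trigger is the following segment, so the direction is regressive (anticipatory).

regressive voicing assimilation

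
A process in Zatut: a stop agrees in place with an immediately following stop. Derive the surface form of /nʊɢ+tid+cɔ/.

The rule targets /ɢ/ (voiced uvular stop), which sits before the trigger /t/ (alveolar).
The voiced alveolar stop is [d], so /ɢ/ → [d].
At the second juncture, /d/ likewise becomes [ɟ] adjacent to /c/.

[nʊdtiɟcɔ]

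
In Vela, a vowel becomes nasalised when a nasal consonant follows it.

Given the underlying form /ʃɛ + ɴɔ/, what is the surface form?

[ʃɛ̃ɴɔ]

/ɛ/ sits next to the nasal /ɴ/ and is therefore nasalised to [ɛ̃].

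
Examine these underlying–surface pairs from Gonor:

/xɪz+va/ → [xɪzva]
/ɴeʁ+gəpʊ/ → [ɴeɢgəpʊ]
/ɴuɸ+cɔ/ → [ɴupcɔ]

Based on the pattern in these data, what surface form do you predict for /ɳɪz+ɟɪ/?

The data show regressive manner assimilation: /ʁ/ → [ɢ] before /g/; /ɸ/ → [p] before /c/. In each pair only manner changes, matching the following consonant, while place and voice stay constant.
Nothing changes in [xɪzva]: there the adjacent consonants already agree in manner (/z/ and /v/ are both fricatives), so this form is consistent with the same rule.
/z/ is a voiced alveolar fricative. The following trigger /ɟ/ is a stop, so /z/ must become a stop as well.
The voiced alveolar stop is [d], so /z/ → [d].

[ɳɪdɟɪ]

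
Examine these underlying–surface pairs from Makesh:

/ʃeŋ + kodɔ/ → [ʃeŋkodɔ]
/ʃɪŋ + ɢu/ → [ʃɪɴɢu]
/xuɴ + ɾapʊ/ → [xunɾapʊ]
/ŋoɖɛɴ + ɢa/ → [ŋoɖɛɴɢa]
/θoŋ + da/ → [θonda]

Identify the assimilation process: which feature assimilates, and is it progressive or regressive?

regressive place assimilation

The segment that alternates is /ŋ/, which surfaces as [ɴ] when adjacent to /ɢ/.
The change velar → uvular matches the place of the following /ɢ/, identifying this as place assimilation.
Manner and voice are unchanged, so the assimilation is partial, not total.
Checking the remaining alternations: /ɴ/ → [n] before /ɾ/ (uvular → alveolar, matching alveolar); /ŋ/ → [n] before /d/ (velar → alveolar, matching alveolar) — only place changes, and always toward the following segment.
No alternation appears in [ʃeŋkodɔ], [ŋoɖɛɴɢa]: there the adjacent consonants already agree in place (/ŋ/ and /k/ are both velar; /ɴ/ and /ɢ/ are both uvular), so these forms are consistent with the same rule.
The trigger is the following segment, so the direction is regressive (anticipatory).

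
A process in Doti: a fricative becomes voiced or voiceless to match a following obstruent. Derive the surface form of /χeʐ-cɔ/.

[χeʂcɔ]

/ʐ/ is a voiced retroflex fricative. The following trigger /c/ is voiceless, so /ʐ/ must become voiceless as well.
Changing only its voicing to voiceless gives [ʂ] — the voiceless retroflex fricative.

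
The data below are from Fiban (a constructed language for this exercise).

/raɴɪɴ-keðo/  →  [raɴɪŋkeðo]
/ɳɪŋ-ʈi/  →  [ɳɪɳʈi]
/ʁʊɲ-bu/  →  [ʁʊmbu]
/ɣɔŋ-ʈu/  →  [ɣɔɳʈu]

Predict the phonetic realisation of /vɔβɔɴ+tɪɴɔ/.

The data show regressive place assimilation: /ɴ/ → [ŋ] before /k/; /ŋ/ → [ɳ] before /ʈ/; /ɲ/ → [m] before /b/. In each pair only place changes, matching the following consonant, while manner and voice stay constant.
/ɴ/ is a voiced uvular nasal. The following trigger /t/ is alveolar, so /ɴ/ must become alveolar as well.
The voiced alveolar nasal is [n], so /ɴ/ → [n].

[vɔβɔntɪɴɔ]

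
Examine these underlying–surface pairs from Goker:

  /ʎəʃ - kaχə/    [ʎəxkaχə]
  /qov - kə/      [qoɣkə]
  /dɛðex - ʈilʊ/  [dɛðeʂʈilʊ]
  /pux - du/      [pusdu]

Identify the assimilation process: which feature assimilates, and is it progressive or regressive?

regressive place assimilation

Underlying /ʃ/ is realised as [x] next to /k/; /k/ itself does not change.
/ʃ/ is postalveolar while /k/ is velar; the output [x] is velar, matching the trigger — so the feature that spreads is place.
Manner and voice are unchanged, so the assimilation is partial, not total.
The same holds elsewhere in the data: /v/ → [ɣ] before /k/ (labiodental → velar, matching velar); /x/ → [ʂ] before /ʈ/ (velar → retroflex, matching retroflex); /x/ → [s] before /d/ (velar → alveolar, matching alveolar) — only place changes, and always toward the following segment.
Since the segment that changes precedes the conditioning segment, the assimilation is regressive.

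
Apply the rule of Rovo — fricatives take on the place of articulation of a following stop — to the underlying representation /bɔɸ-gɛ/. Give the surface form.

[bɔxgɛ]

/ɸ/ is a voiceless bilabial fricative. The following trigger /g/ is velar, so /ɸ/ must become velar as well.
The voiceless velar fricative is [x], so /ɸ/ → [x].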